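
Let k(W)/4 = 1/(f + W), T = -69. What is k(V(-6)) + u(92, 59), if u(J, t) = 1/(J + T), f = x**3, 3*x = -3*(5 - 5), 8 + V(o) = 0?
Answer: -21/46 ≈ -0.45652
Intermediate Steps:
V(o) = -8 (V(o) = -8 + 0 = -8)
x = 0 (x = (-3*(5 - 5))/3 = (-3*0)/3 = (1/3)*0 = 0)
f = 0 (f = 0**3 = 0)
u(J, t) = 1/(-69 + J) (u(J, t) = 1/(J - 69) = 1/(-69 + J))
k(W) = 4/W (k(W) = 4/(0 + W) = 4/W)
k(V(-6)) + u(92, 59) = 4/(-8) + 1/(-69 + 92) = 4*(-1/8) + 1/23 = -1/2 + 1/23 = -21/46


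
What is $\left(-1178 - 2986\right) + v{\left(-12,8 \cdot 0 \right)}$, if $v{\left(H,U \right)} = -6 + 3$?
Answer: $-4167$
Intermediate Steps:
$v{\left(H,U \right)} = -3$
$\left(-1178 - 2986\right) + v{\left(-12,8 \cdot 0 \right)} = \left(-1178 - 2986\right) - 3 = -4164 - 3 = -4167$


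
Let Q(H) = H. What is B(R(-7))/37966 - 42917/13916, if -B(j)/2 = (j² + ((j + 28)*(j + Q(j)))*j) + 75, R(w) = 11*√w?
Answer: -20555221/37738204 + 18634*I*√7/18983 ≈ -0.54468 + 2.5971*I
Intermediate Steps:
B(j) = -150 - 2*j² - 4*j²*(28 + j) (B(j) = -2*((j² + ((j + 28)*(j + j))*j) + 75) = -2*((j² + ((28 + j)*(2*j))*j) + 75) = -2*((j² + (2*j*(28 + j))*j) + 75) = -2*((j² + 2*j²*(28 + j)) + 75) = -2*(75 + j² + 2*j²*(28 + j)) = -150 - 2*j² - 4*j²*(28 + j))
B(R(-7))/37966 - 42917/13916 = (-150 - 114*(11*√(-7))² - 4*(-9317*I*√7))/37966 - 42917/13916 = (-150 - 114*(11*(I*√7))² - 4*(-9317*I*√7))*(1/37966) - 42917*1/13916 = (-150 - 114*(11*I*√7)² - 4*(-9317*I*√7))*(1/37966) - 6131/1988 = (-150 - 114*(-847) - (-37268)*I*√7)*(1/37966) - 6131/1988 = (-150 + 96558 + 37268*I*√7)*(1/37966) - 6131/1988 = (96408 + 37268*I*√7)*(1/37966) - 6131/1988 = (48204/18983 + 18634*I*√7/18983) - 6131/1988 = -20555221/37738204 + 18634*I*√7/18983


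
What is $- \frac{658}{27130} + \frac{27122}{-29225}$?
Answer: $- \frac{75504991}{79287425} \approx -0.95229$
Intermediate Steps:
$- \frac{658}{27130} + \frac{27122}{-29225} = \left(-658\right) \frac{1}{27130} + 27122 \left(- \frac{1}{29225}\right) = - \frac{329}{13565} - \frac{27122}{29225} = - \frac{75504991}{79287425}$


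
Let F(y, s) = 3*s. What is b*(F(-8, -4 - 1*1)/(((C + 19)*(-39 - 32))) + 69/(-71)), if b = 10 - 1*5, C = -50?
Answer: -10770/2201 ≈ -4.8932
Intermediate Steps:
b = 5 (b = 10 - 5 = 5)
b*(F(-8, -4 - 1*1)/(((C + 19)*(-39 - 32))) + 69/(-71)) = 5*((3*(-4 - 1*1))/(((-50 + 19)*(-39 - 32))) + 69/(-71)) = 5*((3*(-4 - 1))/((-31*(-71))) + 69*(-1/71)) = 5*((3*(-5))/2201 - 69/71) = 5*(-15*1/2201 - 69/71) = 5*(-15/2201 - 69/71) = 5*(-2154/2201) = -10770/2201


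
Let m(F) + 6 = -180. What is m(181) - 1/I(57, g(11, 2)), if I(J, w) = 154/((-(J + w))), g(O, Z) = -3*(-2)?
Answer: -4083/22 ≈ -185.59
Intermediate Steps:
m(F) = -186 (m(F) = -6 - 180 = -186)
g(O, Z) = 6
I(J, w) = 154/(-J - w)
m(181) - 1/I(57, g(11, 2)) = -186 - 1/((-154/(57 + 6))) = -186 - 1/((-154/63)) = -186 - 1/((-154*1/63)) = -186 - 1/(-22/9) = -186 - 1*(-9/22) = -186 + 9/22 = -4083/22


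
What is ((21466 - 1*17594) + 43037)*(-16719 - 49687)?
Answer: -3115039054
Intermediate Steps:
((21466 - 1*17594) + 43037)*(-16719 - 49687) = ((21466 - 17594) + 43037)*(-66406) = (3872 + 43037)*(-66406) = 46909*(-66406) = -3115039054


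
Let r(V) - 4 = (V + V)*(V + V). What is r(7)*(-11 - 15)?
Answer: -5200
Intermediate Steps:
r(V) = 4 + 4*V**2 (r(V) = 4 + (V + V)*(V + V) = 4 + (2*V)*(2*V) = 4 + 4*V**2)
r(7)*(-11 - 15) = (4 + 4*7**2)*(-11 - 15) = (4 + 4*49)*(-26) = (4 + 196)*(-26) = 200*(-26) = -5200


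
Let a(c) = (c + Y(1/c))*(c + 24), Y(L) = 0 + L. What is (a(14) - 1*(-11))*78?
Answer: 297960/7 ≈ 42566.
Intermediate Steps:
Y(L) = L
a(c) = (24 + c)*(c + 1/c) (a(c) = (c + 1/c)*(c + 24) = (c + 1/c)*(24 + c) = (24 + c)*(c + 1/c))
(a(14) - 1*(-11))*78 = ((1 + 14**2 + 24*14 + 24/14) - 1*(-11))*78 = ((1 + 196 + 336 + 24*(1/14)) + 11)*78 = ((1 + 196 + 336 + 12/7) + 11)*78 = (3743/7 + 11)*78 = (3820/7)*78 = 297960/7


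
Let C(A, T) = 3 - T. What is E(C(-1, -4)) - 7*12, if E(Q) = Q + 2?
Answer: -75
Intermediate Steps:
E(Q) = 2 + Q
E(C(-1, -4)) - 7*12 = (2 + (3 - 1*(-4))) - 7*12 = (2 + (3 + 4)) - 7*12 = (2 + 7) - 84 = 9 - 84 = -75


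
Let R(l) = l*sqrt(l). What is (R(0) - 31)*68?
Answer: -2108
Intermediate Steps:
R(l) = l**(3/2)
(R(0) - 31)*68 = (0**(3/2) - 31)*68 = (0 - 31)*68 = -31*68 = -2108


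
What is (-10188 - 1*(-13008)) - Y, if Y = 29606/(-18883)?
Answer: 53279666/18883 ≈ 2821.6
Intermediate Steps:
Y = -29606/18883 (Y = 29606*(-1/18883) = -29606/18883 ≈ -1.5679)
(-10188 - 1*(-13008)) - Y = (-10188 - 1*(-13008)) - 1*(-29606/18883) = (-10188 + 13008) + 29606/18883 = 2820 + 29606/18883 = 53279666/18883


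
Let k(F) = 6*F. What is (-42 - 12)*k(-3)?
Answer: 972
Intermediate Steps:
(-42 - 12)*k(-3) = (-42 - 12)*(6*(-3)) = -54*(-18) = 972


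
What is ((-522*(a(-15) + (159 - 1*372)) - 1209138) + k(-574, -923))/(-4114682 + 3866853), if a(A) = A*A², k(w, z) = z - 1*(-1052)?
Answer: -663927/247829 ≈ -2.6790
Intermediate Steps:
k(w, z) = 1052 + z (k(w, z) = z + 1052 = 1052 + z)
a(A) = A³
((-522*(a(-15) + (159 - 1*372)) - 1209138) + k(-574, -923))/(-4114682 + 3866853) = ((-522*((-15)³ + (159 - 1*372)) - 1209138) + (1052 - 923))/(-4114682 + 3866853) = ((-522*(-3375 + (159 - 372)) - 1209138) + 129)/(-247829) = ((-522*(-3375 - 213) - 1209138) + 129)*(-1/247829) = ((-522*(-3588) - 1209138) + 129)*(-1/247829) = ((1872936 - 1209138) + 129)*(-1/247829) = (663798 + 129)*(-1/247829) = 663927*(-1/247829) = -663927/247829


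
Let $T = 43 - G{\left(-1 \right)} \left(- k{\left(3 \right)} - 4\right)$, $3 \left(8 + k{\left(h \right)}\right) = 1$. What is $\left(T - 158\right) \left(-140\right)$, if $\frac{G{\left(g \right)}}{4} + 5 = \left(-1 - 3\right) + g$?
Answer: $- \frac{13300}{3} \approx -4433.3$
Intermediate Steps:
$k{\left(h \right)} = - \frac{23}{3}$ ($k{\left(h \right)} = -8 + \frac{1}{3} \cdot 1 = -8 + \frac{1}{3} = - \frac{23}{3}$)
$G{\left(g \right)} = -36 + 4 g$ ($G{\left(g \right)} = -20 + 4 \left(\left(-1 - 3\right) + g\right) = -20 + 4 \left(-4 + g\right) = -20 + \left(-16 + 4 g\right) = -36 + 4 g$)
$T = \frac{569}{3}$ ($T = 43 - \left(-36 + 4 \left(-1\right)\right) \left(\left(-1\right) \left(- \frac{23}{3}\right) - 4\right) = 43 - \left(-36 - 4\right) \left(\frac{23}{3} - 4\right) = 43 - \left(-40\right) \frac{11}{3} = 43 - - \frac{440}{3} = 43 + \frac{440}{3} = \frac{569}{3} \approx 189.67$)
$\left(T - 158\right) \left(-140\right) = \left(\frac{569}{3} - 158\right) \left(-140\right) = \frac{95}{3} \left(-140\right) = - \frac{13300}{3}$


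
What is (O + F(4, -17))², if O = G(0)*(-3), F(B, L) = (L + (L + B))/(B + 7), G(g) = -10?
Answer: 90000/121 ≈ 743.80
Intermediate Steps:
F(B, L) = (B + 2*L)/(7 + B) (F(B, L) = (L + (B + L))/(7 + B) = (B + 2*L)/(7 + B))
O = 30 (O = -10*(-3) = 30)
(O + F(4, -17))² = (30 + (4 + 2*(-17))/(7 + 4))² = (30 + (4 - 34)/11)² = (30 + (1/11)*(-30))² = (30 - 30/11)² = (300/11)² = 90000/121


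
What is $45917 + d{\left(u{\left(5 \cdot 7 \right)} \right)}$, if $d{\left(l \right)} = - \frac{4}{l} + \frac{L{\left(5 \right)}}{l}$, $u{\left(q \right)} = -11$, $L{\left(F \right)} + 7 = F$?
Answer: $\frac{505093}{11} \approx 45918.0$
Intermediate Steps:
$L{\left(F \right)} = -7 + F$
$d{\left(l \right)} = - \frac{6}{l}$ ($d{\left(l \right)} = - \frac{4}{l} + \frac{-7 + 5}{l} = - \frac{4}{l} - \frac{2}{l} = - \frac{6}{l}$)
$45917 + d{\left(u{\left(5 \cdot 7 \right)} \right)} = 45917 - \frac{6}{-11} = 45917 - - \frac{6}{11} = 45917 + \frac{6}{11} = \frac{505093}{11}$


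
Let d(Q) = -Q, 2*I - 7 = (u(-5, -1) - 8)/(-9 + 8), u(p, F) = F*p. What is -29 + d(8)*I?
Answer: -69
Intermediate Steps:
I = 5 (I = 7/2 + ((-1*(-5) - 8)/(-9 + 8))/2 = 7/2 + ((5 - 8)/(-1))/2 = 7/2 + (-3*(-1))/2 = 7/2 + (½)*3 = 7/2 + 3/2 = 5)
-29 + d(8)*I = -29 - 1*8*5 = -29 - 8*5 = -29 - 40 = -69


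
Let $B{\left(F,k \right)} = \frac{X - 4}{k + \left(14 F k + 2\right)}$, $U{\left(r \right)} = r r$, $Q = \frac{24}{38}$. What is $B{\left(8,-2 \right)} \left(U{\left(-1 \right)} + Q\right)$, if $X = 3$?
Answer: $\frac{31}{4256} \approx 0.0072838$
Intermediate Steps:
$Q = \frac{12}{19}$ ($Q = 24 \cdot \frac{1}{38} = \frac{12}{19} \approx 0.63158$)
$U{\left(r \right)} = r^{2}$
$B{\left(F,k \right)} = - \frac{1}{2 + k + 14 F k}$ ($B{\left(F,k \right)} = \frac{3 - 4}{k + \left(14 F k + 2\right)} = - \frac{1}{k + \left(14 F k + 2\right)} = - \frac{1}{k + \left(2 + 14 F k\right)} = - \frac{1}{2 + k + 14 F k}$)
$B{\left(8,-2 \right)} \left(U{\left(-1 \right)} + Q\right) = - \frac{1}{2 - 2 + 14 \cdot 8 \left(-2\right)} \left(\left(-1\right)^{2} + \frac{12}{19}\right) = - \frac{1}{2 - 2 - 224} \left(1 + \frac{12}{19}\right) = - \frac{1}{-224} \cdot \frac{31}{19} = \left(-1\right) \left(- \frac{1}{224}\right) \frac{31}{19} = \frac{1}{224} \cdot \frac{31}{19} = \frac{31}{4256}$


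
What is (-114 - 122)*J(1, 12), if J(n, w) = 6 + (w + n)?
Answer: -4484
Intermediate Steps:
J(n, w) = 6 + n + w (J(n, w) = 6 + (n + w) = 6 + n + w)
(-114 - 122)*J(1, 12) = (-114 - 122)*(6 + 1 + 12) = -236*19 = -4484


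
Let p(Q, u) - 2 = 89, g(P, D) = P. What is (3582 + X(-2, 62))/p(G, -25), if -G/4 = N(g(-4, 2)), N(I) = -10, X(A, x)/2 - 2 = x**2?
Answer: 11274/91 ≈ 123.89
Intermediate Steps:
X(A, x) = 4 + 2*x**2
G = 40 (G = -4*(-10) = 40)
p(Q, u) = 91 (p(Q, u) = 2 + 89 = 91)
(3582 + X(-2, 62))/p(G, -25) = (3582 + (4 + 2*62**2))/91 = (3582 + (4 + 2*3844))*(1/91) = (3582 + (4 + 7688))*(1/91) = (3582 + 7692)*(1/91) = 11274*(1/91) = 11274/91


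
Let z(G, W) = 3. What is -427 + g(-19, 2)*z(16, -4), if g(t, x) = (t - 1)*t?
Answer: 713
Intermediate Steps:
g(t, x) = t*(-1 + t) (g(t, x) = (-1 + t)*t = t*(-1 + t))
-427 + g(-19, 2)*z(16, -4) = -427 - 19*(-1 - 19)*3 = -427 - 19*(-20)*3 = -427 + 380*3 = -427 + 1140 = 713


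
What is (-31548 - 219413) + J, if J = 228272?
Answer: -22689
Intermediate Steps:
(-31548 - 219413) + J = (-31548 - 219413) + 228272 = -250961 + 228272 = -22689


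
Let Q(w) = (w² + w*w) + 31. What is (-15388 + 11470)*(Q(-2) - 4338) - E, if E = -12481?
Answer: 16855963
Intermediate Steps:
Q(w) = 31 + 2*w² (Q(w) = (w² + w²) + 31 = 2*w² + 31 = 31 + 2*w²)
(-15388 + 11470)*(Q(-2) - 4338) - E = (-15388 + 11470)*((31 + 2*(-2)²) - 4338) - 1*(-12481) = -3918*((31 + 2*4) - 4338) + 12481 = -3918*((31 + 8) - 4338) + 12481 = -3918*(39 - 4338) + 12481 = -3918*(-4299) + 12481 = 16843482 + 12481 = 16855963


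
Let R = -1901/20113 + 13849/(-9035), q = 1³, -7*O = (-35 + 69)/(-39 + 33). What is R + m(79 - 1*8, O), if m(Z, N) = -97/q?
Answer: -17922653107/181720955 ≈ -98.627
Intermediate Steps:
O = 17/21 (O = -(-35 + 69)/(7*(-39 + 33)) = -34/(7*(-6)) = -34*(-1)/(7*6) = -⅐*(-17/3) = 17/21 ≈ 0.80952)
q = 1
m(Z, N) = -97 (m(Z, N) = -97/1 = -97*1 = -97)
R = -295720472/181720955 (R = -1901*1/20113 + 13849*(-1/9035) = -1901/20113 - 13849/9035 = -295720472/181720955 ≈ -1.6273)
R + m(79 - 1*8, O) = -295720472/181720955 - 97 = -17922653107/181720955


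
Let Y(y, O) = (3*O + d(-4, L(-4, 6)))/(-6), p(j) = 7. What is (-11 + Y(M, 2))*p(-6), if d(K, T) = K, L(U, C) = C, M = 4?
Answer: -238/3 ≈ -79.333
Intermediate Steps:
Y(y, O) = ⅔ - O/2 (Y(y, O) = (3*O - 4)/(-6) = (-4 + 3*O)*(-⅙) = ⅔ - O/2)
(-11 + Y(M, 2))*p(-6) = (-11 + (⅔ - ½*2))*7 = (-11 + (⅔ - 1))*7 = (-11 - ⅓)*7 = -34/3*7 = -238/3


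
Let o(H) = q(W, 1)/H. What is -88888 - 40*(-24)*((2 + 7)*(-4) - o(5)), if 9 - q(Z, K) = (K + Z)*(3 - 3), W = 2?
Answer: -125176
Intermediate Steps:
q(Z, K) = 9 (q(Z, K) = 9 - (K + Z)*(3 - 3) = 9 - (K + Z)*0 = 9 - 1*0 = 9 + 0 = 9)
o(H) = 9/H
-88888 - 40*(-24)*((2 + 7)*(-4) - o(5)) = -88888 - 40*(-24)*((2 + 7)*(-4) - 9/5) = -88888 - (-960)*(9*(-4) - 9/5) = -88888 - (-960)*(-36 - 1*9/5) = -88888 - (-960)*(-36 - 9/5) = -88888 - (-960)*(-189)/5 = -88888 - 1*36288 = -88888 - 36288 = -125176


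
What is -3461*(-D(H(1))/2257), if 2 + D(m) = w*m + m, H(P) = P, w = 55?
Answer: 186894/2257 ≈ 82.806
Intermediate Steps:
D(m) = -2 + 56*m (D(m) = -2 + (55*m + m) = -2 + 56*m)
-3461*(-D(H(1))/2257) = -3461/((-2257/(-2 + 56*1))) = -3461/((-2257/(-2 + 56))) = -3461/((-2257/54)) = -3461/((-2257*1/54)) = -3461/(-2257/54) = -3461*(-54/2257) = 186894/2257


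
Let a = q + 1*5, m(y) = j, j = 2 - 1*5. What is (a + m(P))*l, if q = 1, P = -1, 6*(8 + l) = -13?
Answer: -61/2 ≈ -30.500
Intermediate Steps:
l = -61/6 (l = -8 + (1/6)*(-13) = -8 - 13/6 = -61/6 ≈ -10.167)
j = -3 (j = 2 - 5 = -3)
m(y) = -3
a = 6 (a = 1 + 1*5 = 1 + 5 = 6)
(a + m(P))*l = (6 - 3)*(-61/6) = 3*(-61/6) = -61/2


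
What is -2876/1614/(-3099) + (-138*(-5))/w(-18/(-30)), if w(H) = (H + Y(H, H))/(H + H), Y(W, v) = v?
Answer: 1725617608/2500893 ≈ 690.00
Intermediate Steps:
w(H) = 1 (w(H) = (H + H)/(H + H) = (2*H)/((2*H)) = (2*H)*(1/(2*H)) = 1)
-2876/1614/(-3099) + (-138*(-5))/w(-18/(-30)) = -2876/1614/(-3099) - 138*(-5)/1 = -2876*1/1614*(-1/3099) + 690*1 = -1438/807*(-1/3099) + 690 = 1438/2500893 + 690 = 1725617608/2500893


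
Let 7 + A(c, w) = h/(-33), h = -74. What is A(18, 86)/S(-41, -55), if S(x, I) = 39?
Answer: -157/1287 ≈ -0.12199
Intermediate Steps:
A(c, w) = -157/33 (A(c, w) = -7 - 74/(-33) = -7 - 74*(-1/33) = -7 + 74/33 = -157/33)
A(18, 86)/S(-41, -55) = -157/33/39 = -157/33*1/39 = -157/1287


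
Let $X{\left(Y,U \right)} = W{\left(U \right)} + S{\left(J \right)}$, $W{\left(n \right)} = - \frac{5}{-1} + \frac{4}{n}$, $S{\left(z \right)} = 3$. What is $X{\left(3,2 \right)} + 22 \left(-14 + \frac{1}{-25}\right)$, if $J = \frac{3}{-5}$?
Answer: $- \frac{7472}{25} \approx -298.88$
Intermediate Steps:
$J = - \frac{3}{5}$ ($J = 3 \left(- \frac{1}{5}\right) = - \frac{3}{5} \approx -0.6$)
$W{\left(n \right)} = 5 + \frac{4}{n}$ ($W{\left(n \right)} = \left(-5\right) \left(-1\right) + \frac{4}{n} = 5 + \frac{4}{n}$)
$X{\left(Y,U \right)} = 8 + \frac{4}{U}$ ($X{\left(Y,U \right)} = \left(5 + \frac{4}{U}\right) + 3 = 8 + \frac{4}{U}$)
$X{\left(3,2 \right)} + 22 \left(-14 + \frac{1}{-25}\right) = \left(8 + \frac{4}{2}\right) + 22 \left(-14 + \frac{1}{-25}\right) = \left(8 + 4 \cdot \frac{1}{2}\right) + 22 \left(-14 - \frac{1}{25}\right) = \left(8 + 2\right) + 22 \left(- \frac{351}{25}\right) = 10 - \frac{7722}{25} = - \frac{7472}{25}$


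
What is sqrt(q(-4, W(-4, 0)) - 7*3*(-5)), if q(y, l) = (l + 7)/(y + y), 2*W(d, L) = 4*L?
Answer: 7*sqrt(34)/4 ≈ 10.204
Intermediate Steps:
W(d, L) = 2*L (W(d, L) = (4*L)/2 = 2*L)
q(y, l) = (7 + l)/(2*y) (q(y, l) = (7 + l)/((2*y)) = (7 + l)*(1/(2*y)) = (7 + l)/(2*y))
sqrt(q(-4, W(-4, 0)) - 7*3*(-5)) = sqrt((1/2)*(7 + 2*0)/(-4) - 7*3*(-5)) = sqrt((1/2)*(-1/4)*(7 + 0) - 21*(-5)) = sqrt((1/2)*(-1/4)*7 + 105) = sqrt(-7/8 + 105) = sqrt(833/8) = 7*sqrt(34)/4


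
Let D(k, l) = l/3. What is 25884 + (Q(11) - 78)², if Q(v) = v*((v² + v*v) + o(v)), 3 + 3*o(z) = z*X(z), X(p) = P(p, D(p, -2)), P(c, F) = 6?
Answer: 7950109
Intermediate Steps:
D(k, l) = l/3 (D(k, l) = l*(⅓) = l/3)
X(p) = 6
o(z) = -1 + 2*z (o(z) = -1 + (z*6)/3 = -1 + (6*z)/3 = -1 + 2*z)
Q(v) = v*(-1 + 2*v + 2*v²) (Q(v) = v*((v² + v*v) + (-1 + 2*v)) = v*((v² + v²) + (-1 + 2*v)) = v*(2*v² + (-1 + 2*v)) = v*(-1 + 2*v + 2*v²))
25884 + (Q(11) - 78)² = 25884 + (11*(-1 + 2*11 + 2*11²) - 78)² = 25884 + (11*(-1 + 22 + 2*121) - 78)² = 25884 + (11*(-1 + 22 + 242) - 78)² = 25884 + (11*263 - 78)² = 25884 + (2893 - 78)² = 25884 + 2815² = 25884 + 7924225 = 7950109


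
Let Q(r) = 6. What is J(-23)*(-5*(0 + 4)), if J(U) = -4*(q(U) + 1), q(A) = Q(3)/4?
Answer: 200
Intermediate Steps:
q(A) = 3/2 (q(A) = 6/4 = 6*(1/4) = 3/2)
J(U) = -10 (J(U) = -4*(3/2 + 1) = -4*5/2 = -10)
J(-23)*(-5*(0 + 4)) = -(-50)*(0 + 4) = -(-50)*4 = -10*(-20) = 200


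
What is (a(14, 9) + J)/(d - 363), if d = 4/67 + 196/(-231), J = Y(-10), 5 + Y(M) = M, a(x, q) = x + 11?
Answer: -22110/804337 ≈ -0.027488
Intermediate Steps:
a(x, q) = 11 + x
Y(M) = -5 + M
J = -15 (J = -5 - 10 = -15)
d = -1744/2211 (d = 4*(1/67) + 196*(-1/231) = 4/67 - 28/33 = -1744/2211 ≈ -0.78878)
(a(14, 9) + J)/(d - 363) = ((11 + 14) - 15)/(-1744/2211 - 363) = (25 - 15)/(-804337/2211) = 10*(-2211/804337) = -22110/804337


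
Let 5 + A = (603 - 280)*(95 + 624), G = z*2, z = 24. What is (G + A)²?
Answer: 53953998400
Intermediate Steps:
G = 48 (G = 24*2 = 48)
A = 232232 (A = -5 + (603 - 280)*(95 + 624) = -5 + 323*719 = -5 + 232237 = 232232)
(G + A)² = (48 + 232232)² = 232280² = 53953998400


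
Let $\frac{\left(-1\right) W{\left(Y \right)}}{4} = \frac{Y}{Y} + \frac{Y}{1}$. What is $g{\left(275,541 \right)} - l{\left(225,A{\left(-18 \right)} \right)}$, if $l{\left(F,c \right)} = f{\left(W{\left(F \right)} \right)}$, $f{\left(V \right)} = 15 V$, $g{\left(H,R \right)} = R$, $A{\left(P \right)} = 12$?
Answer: $14101$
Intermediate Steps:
$W{\left(Y \right)} = -4 - 4 Y$ ($W{\left(Y \right)} = - 4 \left(\frac{Y}{Y} + \frac{Y}{1}\right) = - 4 \left(1 + Y 1\right) = - 4 \left(1 + Y\right) = -4 - 4 Y$)
$l{\left(F,c \right)} = -60 - 60 F$ ($l{\left(F,c \right)} = 15 \left(-4 - 4 F\right) = -60 - 60 F$)
$g{\left(275,541 \right)} - l{\left(225,A{\left(-18 \right)} \right)} = 541 - \left(-60 - 13500\right) = 541 - -13560 = 541 + 13560 = 14101$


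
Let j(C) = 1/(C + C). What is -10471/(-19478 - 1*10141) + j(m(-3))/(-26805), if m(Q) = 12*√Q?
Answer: 10471/29619 + I*√3/1929960 ≈ 0.35352 + 8.9745e-7*I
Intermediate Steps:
j(C) = 1/(2*C)
-10471/(-19478 - 1*10141) + j(m(-3))/(-26805) = -10471/(-19478 - 1*10141) + (1/(2*((12*√(-3)))))/(-26805) = -10471/(-19478 - 10141) + (1/(2*((12*(I*√3)))))*(-1/26805) = -10471/(-29619) + (1/(2*((12*I*√3))))*(-1/26805) = -10471*(-1/29619) + ((-I*√3/36)/2)*(-1/26805) = 10471/29619 - I*√3/72*(-1/26805) = 10471/29619 + I*√3/1929960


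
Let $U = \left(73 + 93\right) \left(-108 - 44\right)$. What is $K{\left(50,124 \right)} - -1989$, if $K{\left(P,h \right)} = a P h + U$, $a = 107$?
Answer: $640157$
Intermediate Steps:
$U = -25232$ ($U = 166 \left(-152\right) = -25232$)
$K{\left(P,h \right)} = -25232 + 107 P h$ ($K{\left(P,h \right)} = 107 P h - 25232 = -25232 + 107 P h$)
$K{\left(50,124 \right)} - -1989 = \left(-25232 + 107 \cdot 50 \cdot 124\right) - -1989 = \left(-25232 + 663400\right) + 1989 = 638168 + 1989 = 640157$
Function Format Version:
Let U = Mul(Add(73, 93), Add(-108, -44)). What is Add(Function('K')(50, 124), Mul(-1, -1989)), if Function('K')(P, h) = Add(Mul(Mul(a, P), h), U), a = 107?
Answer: 640157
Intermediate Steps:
U = -25232 (U = Mul(166, -152) = -25232)
Function('K')(P, h) = Add(-25232, Mul(107, P, h)) (Function('K')(P, h) = Add(Mul(Mul(107, P), h), -25232) = Add(Mul(107, P, h), -25232) = Add(-25232, Mul(107, P, h)))
Add(Function('K')(50, 124), Mul(-1, -1989)) = Add(Add(-25232, Mul(107, 50, 124)), Mul(-1, -1989)) = Add(Add(-25232, 663400), 1989) = Add(638168, 1989) = 640157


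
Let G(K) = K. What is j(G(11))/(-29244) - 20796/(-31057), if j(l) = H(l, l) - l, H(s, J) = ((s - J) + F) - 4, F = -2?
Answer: 608686193/908230908 ≈ 0.67019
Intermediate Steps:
H(s, J) = -6 + s - J (H(s, J) = ((s - J) - 2) - 4 = (-2 + s - J) - 4 = -6 + s - J)
j(l) = -6 - l (j(l) = (-6 + l - l) - l = -6 - l)
j(G(11))/(-29244) - 20796/(-31057) = (-6 - 1*11)/(-29244) - 20796/(-31057) = (-6 - 11)*(-1/29244) - 20796*(-1/31057) = -17*(-1/29244) + 20796/31057 = 17/29244 + 20796/31057 = 608686193/908230908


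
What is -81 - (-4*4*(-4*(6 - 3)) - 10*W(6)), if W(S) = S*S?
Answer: 87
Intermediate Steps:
W(S) = S²
-81 - (-4*4*(-4*(6 - 3)) - 10*W(6)) = -81 - (-4*4*(-4*(6 - 3)) - 10*6²) = -81 - (-4*4*(-4*3) - 10*36) = -81 - (-4*4*(-12) - 360) = -81 - (-(-192) - 360) = -81 - (-4*(-48) - 360) = -81 - (192 - 360) = -81 - 1*(-168) = -81 + 168 = 87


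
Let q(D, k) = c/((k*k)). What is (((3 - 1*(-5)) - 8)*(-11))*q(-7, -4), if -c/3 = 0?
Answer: 0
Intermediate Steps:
c = 0 (c = -3*0 = 0)
q(D, k) = 0 (q(D, k) = 0/((k*k)) = 0/(k**2) = 0/k**2 = 0)
(((3 - 1*(-5)) - 8)*(-11))*q(-7, -4) = (((3 - 1*(-5)) - 8)*(-11))*0 = (((3 + 5) - 8)*(-11))*0 = ((8 - 8)*(-11))*0 = (0*(-11))*0 = 0*0 = 0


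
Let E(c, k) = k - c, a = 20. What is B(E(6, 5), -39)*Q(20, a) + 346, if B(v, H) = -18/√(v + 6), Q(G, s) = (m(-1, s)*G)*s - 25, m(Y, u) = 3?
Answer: 346 - 4230*√5 ≈ -9112.6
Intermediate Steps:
Q(G, s) = -25 + 3*G*s (Q(G, s) = (3*G)*s - 25 = 3*G*s - 25 = -25 + 3*G*s)
B(v, H) = -18/√(6 + v)
B(E(6, 5), -39)*Q(20, a) + 346 = (-18/√(6 + (5 - 1*6)))*(-25 + 3*20*20) + 346 = (-18/√(6 + (5 - 6)))*(-25 + 1200) + 346 = -18/√(6 - 1)*1175 + 346 = -18*√5/5*1175 + 346 = -4230*√5 + 346 = 346 - 4230*√5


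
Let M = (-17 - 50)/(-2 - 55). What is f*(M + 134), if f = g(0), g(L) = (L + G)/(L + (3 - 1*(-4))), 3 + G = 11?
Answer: 61640/399 ≈ 154.49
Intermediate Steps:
G = 8 (G = -3 + 11 = 8)
g(L) = (8 + L)/(7 + L) (g(L) = (L + 8)/(L + (3 - 1*(-4))) = (8 + L)/(L + (3 + 4)) = (8 + L)/(L + 7) = (8 + L)/(7 + L))
f = 8/7 (f = (8 + 0)/(7 + 0) = 8/7 ≈ 1.1429)
M = 67/57 (M = -67/(-57) = -67*(-1/57) = 67/57 ≈ 1.1754)
f*(M + 134) = 8*(67/57 + 134)/7 = (8/7)*(7705/57) = 61640/399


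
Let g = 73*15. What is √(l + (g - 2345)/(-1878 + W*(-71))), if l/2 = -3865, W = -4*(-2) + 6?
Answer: 3*I*√442752905/718 ≈ 87.918*I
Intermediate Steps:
g = 1095
W = 14 (W = 8 + 6 = 14)
l = -7730 (l = 2*(-3865) = -7730)
√(l + (g - 2345)/(-1878 + W*(-71))) = √(-7730 + (1095 - 2345)/(-1878 + 14*(-71))) = √(-7730 - 1250/(-1878 - 994)) = √(-7730 - 1250/(-2872)) = √(-7730 - 1250*(-1/2872)) = √(-7730 + 625/1436) = √(-11099655/1436) = 3*I*√442752905/718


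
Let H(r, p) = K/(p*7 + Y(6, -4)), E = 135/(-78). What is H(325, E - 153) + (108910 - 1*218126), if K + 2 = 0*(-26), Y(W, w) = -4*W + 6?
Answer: -3126744812/28629 ≈ -1.0922e+5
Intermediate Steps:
E = -45/26 (E = 135*(-1/78) = -45/26 ≈ -1.7308)
Y(W, w) = 6 - 4*W
K = -2 (K = -2 + 0*(-26) = -2 + 0 = -2)
H(r, p) = -2/(-18 + 7*p) (H(r, p) = -2/(p*7 + (6 - 4*6)) = -2/(7*p + (6 - 24)) = -2/(7*p - 18) = -2/(-18 + 7*p))
H(325, E - 153) + (108910 - 1*218126) = -2/(-18 + 7*(-45/26 - 153)) + (108910 - 1*218126) = -2/(-18 + 7*(-4023/26)) + (108910 - 218126) = -2/(-18 - 28161/26) - 109216 = -2/(-28629/26) - 109216 = -2*(-26/28629) - 109216 = 52/28629 - 109216 = -3126744812/28629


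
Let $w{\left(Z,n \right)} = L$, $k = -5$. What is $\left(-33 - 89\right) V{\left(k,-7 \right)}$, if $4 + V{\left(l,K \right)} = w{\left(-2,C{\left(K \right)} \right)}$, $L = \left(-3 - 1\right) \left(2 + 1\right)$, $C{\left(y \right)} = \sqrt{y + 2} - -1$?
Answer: $1952$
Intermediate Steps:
$C{\left(y \right)} = 1 + \sqrt{2 + y}$ ($C{\left(y \right)} = \sqrt{2 + y} + 1 = 1 + \sqrt{2 + y}$)
$L = -12$ ($L = \left(-4\right) 3 = -12$)
$w{\left(Z,n \right)} = -12$
$V{\left(l,K \right)} = -16$ ($V{\left(l,K \right)} = -4 - 12 = -16$)
$\left(-33 - 89\right) V{\left(k,-7 \right)} = \left(-33 - 89\right) \left(-16\right) = \left(-122\right) \left(-16\right) = 1952$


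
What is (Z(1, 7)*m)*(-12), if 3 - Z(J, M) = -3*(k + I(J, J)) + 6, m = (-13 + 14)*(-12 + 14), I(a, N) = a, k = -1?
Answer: 72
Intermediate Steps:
m = 2 (m = 1*2 = 2)
Z(J, M) = -6 + 3*J (Z(J, M) = 3 - (-3*(-1 + J) + 6) = 3 - ((3 - 3*J) + 6) = 3 - (9 - 3*J) = 3 + (-9 + 3*J) = -6 + 3*J)
(Z(1, 7)*m)*(-12) = ((-6 + 3*1)*2)*(-12) = ((-6 + 3)*2)*(-12) = -3*2*(-12) = -6*(-12) = 72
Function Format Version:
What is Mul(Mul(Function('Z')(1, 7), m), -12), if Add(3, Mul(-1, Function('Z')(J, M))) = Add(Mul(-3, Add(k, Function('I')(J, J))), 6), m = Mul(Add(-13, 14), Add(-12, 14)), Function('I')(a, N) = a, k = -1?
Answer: 72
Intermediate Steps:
m = 2 (m = Mul(1, 2) = 2)
Function('Z')(J, M) = Add(-6, Mul(3, J)) (Function('Z')(J, M) = Add(3, Mul(-1, Add(Mul(-3, Add(-1, J)), 6))) = Add(3, Mul(-1, Add(Add(3, Mul(-3, J)), 6))) = Add(3, Mul(-1, Add(9, Mul(-3, J)))) = Add(3, Add(-9, Mul(3, J))) = Add(-6, Mul(3, J)))
Mul(Mul(Function('Z')(1, 7), m), -12) = Mul(Mul(Add(-6, Mul(3, 1)), 2), -12) = Mul(Mul(Add(-6, 3), 2), -12) = Mul(Mul(-3, 2), -12) = Mul(-6, -12) = 72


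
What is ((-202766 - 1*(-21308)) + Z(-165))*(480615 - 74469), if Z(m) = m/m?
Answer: -73698034722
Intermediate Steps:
Z(m) = 1
((-202766 - 1*(-21308)) + Z(-165))*(480615 - 74469) = ((-202766 - 1*(-21308)) + 1)*(480615 - 74469) = ((-202766 + 21308) + 1)*406146 = (-181458 + 1)*406146 = -181457*406146 = -73698034722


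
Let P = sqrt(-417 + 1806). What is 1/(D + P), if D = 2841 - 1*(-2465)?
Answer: 5306/28152247 - sqrt(1389)/28152247 ≈ 0.00018715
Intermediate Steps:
D = 5306 (D = 2841 + 2465 = 5306)
P = sqrt(1389) ≈ 37.269
1/(D + P) = 1/(5306 + sqrt(1389))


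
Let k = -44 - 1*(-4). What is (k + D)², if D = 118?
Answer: 6084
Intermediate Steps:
k = -40 (k = -44 + 4 = -40)
(k + D)² = (-40 + 118)² = 78² = 6084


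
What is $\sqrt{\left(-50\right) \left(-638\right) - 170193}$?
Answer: $i \sqrt{138293} \approx 371.88 i$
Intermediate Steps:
$\sqrt{\left(-50\right) \left(-638\right) - 170193} = \sqrt{31900 - 170193} = \sqrt{-138293} = i \sqrt{138293}$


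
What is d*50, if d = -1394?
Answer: -69700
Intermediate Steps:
d*50 = -1394*50 = -69700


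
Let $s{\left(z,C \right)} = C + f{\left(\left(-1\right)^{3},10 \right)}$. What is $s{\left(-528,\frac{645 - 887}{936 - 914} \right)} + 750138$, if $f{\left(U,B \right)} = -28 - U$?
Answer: $750100$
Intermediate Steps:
$s{\left(z,C \right)} = -27 + C$ ($s{\left(z,C \right)} = C - 27 = -27 + C$)
$s{\left(-528,\frac{645 - 887}{936 - 914} \right)} + 750138 = \left(-27 + \frac{645 - 887}{936 - 914}\right) + 750138 = \left(-27 - \frac{242}{22}\right) + 750138 = \left(-27 - 11\right) + 750138 = -38 + 750138 = 750100$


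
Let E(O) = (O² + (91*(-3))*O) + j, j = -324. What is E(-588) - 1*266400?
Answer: 239544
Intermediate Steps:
E(O) = -324 + O² - 273*O (E(O) = (O² + (91*(-3))*O) - 324 = (O² - 273*O) - 324 = -324 + O² - 273*O)
E(-588) - 1*266400 = (-324 + (-588)² - 273*(-588)) - 1*266400 = (-324 + 345744 + 160524) - 266400 = 505944 - 266400 = 239544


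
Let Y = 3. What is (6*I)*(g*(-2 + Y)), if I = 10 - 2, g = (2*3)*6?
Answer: 1728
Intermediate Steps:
g = 36 (g = 6*6 = 36)
I = 8
(6*I)*(g*(-2 + Y)) = (6*8)*(36*(-2 + 3)) = 48*(36*1) = 48*36 = 1728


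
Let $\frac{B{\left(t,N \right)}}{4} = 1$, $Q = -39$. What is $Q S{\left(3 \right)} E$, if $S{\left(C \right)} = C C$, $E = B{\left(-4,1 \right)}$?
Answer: $-1404$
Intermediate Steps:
$B{\left(t,N \right)} = 4$ ($B{\left(t,N \right)} = 4 \cdot 1 = 4$)
$E = 4$
$S{\left(C \right)} = C^{2}$
$Q S{\left(3 \right)} E = - 39 \cdot 3^{2} \cdot 4 = \left(-39\right) 9 \cdot 4 = \left(-351\right) 4 = -1404$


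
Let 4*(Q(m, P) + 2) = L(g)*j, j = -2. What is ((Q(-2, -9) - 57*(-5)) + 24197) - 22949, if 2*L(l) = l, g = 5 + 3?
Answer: 1529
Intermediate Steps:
g = 8
L(l) = l/2
Q(m, P) = -4 (Q(m, P) = -2 + (((½)*8)*(-2))/4 = -2 + (4*(-2))/4 = -2 + (¼)*(-8) = -2 - 2 = -4)
((Q(-2, -9) - 57*(-5)) + 24197) - 22949 = ((-4 - 57*(-5)) + 24197) - 22949 = ((-4 + 285) + 24197) - 22949 = (281 + 24197) - 22949 = 24478 - 22949 = 1529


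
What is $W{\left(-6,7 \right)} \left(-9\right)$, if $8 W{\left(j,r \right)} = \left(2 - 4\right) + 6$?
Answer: $- \frac{9}{2} \approx -4.5$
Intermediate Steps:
$W{\left(j,r \right)} = \frac{1}{2}$ ($W{\left(j,r \right)} = \frac{\left(2 - 4\right) + 6}{8} = \frac{-2 + 6}{8} = \frac{1}{8} \cdot 4 = \frac{1}{2}$)
$W{\left(-6,7 \right)} \left(-9\right) = \frac{1}{2} \left(-9\right) = - \frac{9}{2}$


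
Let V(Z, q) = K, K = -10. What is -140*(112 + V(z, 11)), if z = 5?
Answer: -14280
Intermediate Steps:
V(Z, q) = -10
-140*(112 + V(z, 11)) = -140*(112 - 10) = -140*102 = -14280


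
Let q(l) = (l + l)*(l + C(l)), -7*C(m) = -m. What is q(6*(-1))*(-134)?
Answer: -77184/7 ≈ -11026.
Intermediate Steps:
C(m) = m/7 (C(m) = -(-1)*m/7 = m/7)
q(l) = 16*l²/7 (q(l) = (l + l)*(l + l/7) = (2*l)*(8*l/7) = 16*l²/7)
q(6*(-1))*(-134) = (16*(6*(-1))²/7)*(-134) = ((16/7)*(-6)²)*(-134) = ((16/7)*36)*(-134) = (576/7)*(-134) = -77184/7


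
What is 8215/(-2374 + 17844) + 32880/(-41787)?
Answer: -11024893/43096326 ≈ -0.25582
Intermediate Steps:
8215/(-2374 + 17844) + 32880/(-41787) = 8215/15470 + 32880*(-1/41787) = 8215*(1/15470) - 10960/13929 = 1643/3094 - 10960/13929 = -11024893/43096326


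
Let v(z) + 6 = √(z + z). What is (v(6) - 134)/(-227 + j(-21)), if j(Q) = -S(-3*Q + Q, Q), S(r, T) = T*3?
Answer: 35/41 - √3/82 ≈ 0.83254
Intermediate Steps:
v(z) = -6 + √2*√z (v(z) = -6 + √(z + z) = -6 + √(2*z) = -6 + √2*√z)
S(r, T) = 3*T
j(Q) = -3*Q
(v(6) - 134)/(-227 + j(-21)) = ((-6 + √2*√6) - 134)/(-227 - 3*(-21)) = ((-6 + 2*√3) - 134)/(-227 + 63) = (-140 + 2*√3)/(-164) = (-140 + 2*√3)*(-1/164) = 35/41 - √3/82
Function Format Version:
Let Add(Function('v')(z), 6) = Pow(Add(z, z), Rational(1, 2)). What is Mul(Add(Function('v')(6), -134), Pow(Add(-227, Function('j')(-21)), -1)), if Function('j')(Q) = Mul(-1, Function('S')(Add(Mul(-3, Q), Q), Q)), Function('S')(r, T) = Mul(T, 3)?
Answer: Add(Rational(35, 41), Mul(Rational(-1, 82), Pow(3, Rational(1, 2)))) ≈ 0.83254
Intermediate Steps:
Function('v')(z) = Add(-6, Mul(Pow(2, Rational(1, 2)), Pow(z, Rational(1, 2)))) (Function('v')(z) = Add(-6, Pow(Add(z, z), Rational(1, 2))) = Add(-6, Pow(Mul(2, z), Rational(1, 2))) = Add(-6, Mul(Pow(2, Rational(1, 2)), Pow(z, Rational(1, 2)))))
Function('S')(r, T) = Mul(3, T)
Function('j')(Q) = Mul(-3, Q) (Function('j')(Q) = Mul(-1, Mul(3, Q)) = Mul(-3, Q))
Mul(Add(Function('v')(6), -134), Pow(Add(-227, Function('j')(-21)), -1)) = Mul(Add(Add(-6, Mul(Pow(2, Rational(1, 2)), Pow(6, Rational(1, 2)))), -134), Pow(Add(-227, Mul(-3, -21)), -1)) = Mul(Add(Add(-6, Mul(2, Pow(3, Rational(1, 2)))), -134), Pow(Add(-227, 63), -1)) = Mul(Add(-140, Mul(2, Pow(3, Rational(1, 2)))), Pow(-164, -1)) = Mul(Add(-140, Mul(2, Pow(3, Rational(1, 2)))), Rational(-1, 164)) = Add(Rational(35, 41), Mul(Rational(-1, 82), Pow(3, Rational(1, 2))))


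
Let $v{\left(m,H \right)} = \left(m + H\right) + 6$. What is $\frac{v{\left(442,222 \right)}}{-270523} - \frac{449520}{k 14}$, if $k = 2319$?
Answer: $- \frac{20271208530}{1463799953} \approx -13.848$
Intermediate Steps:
$v{\left(m,H \right)} = 6 + H + m$ ($v{\left(m,H \right)} = \left(H + m\right) + 6 = 6 + H + m$)
$\frac{v{\left(442,222 \right)}}{-270523} - \frac{449520}{k 14} = \frac{6 + 222 + 442}{-270523} - \frac{449520}{2319 \cdot 14} = 670 \left(- \frac{1}{270523}\right) - \frac{449520}{32466} = - \frac{670}{270523} - \frac{74920}{5411} = - \frac{20271208530}{1463799953}$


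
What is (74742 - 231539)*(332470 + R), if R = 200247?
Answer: -83528427449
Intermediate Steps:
(74742 - 231539)*(332470 + R) = (74742 - 231539)*(332470 + 200247) = -156797*532717 = -83528427449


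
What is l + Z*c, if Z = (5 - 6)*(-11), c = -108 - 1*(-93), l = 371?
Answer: 206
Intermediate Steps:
c = -15 (c = -108 + 93 = -15)
Z = 11 (Z = -1*(-11) = 11)
l + Z*c = 371 + 11*(-15) = 371 - 165 = 206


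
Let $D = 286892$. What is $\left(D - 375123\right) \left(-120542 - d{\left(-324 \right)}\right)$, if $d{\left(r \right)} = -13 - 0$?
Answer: $10634394199$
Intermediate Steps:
$d{\left(r \right)} = -13$ ($d{\left(r \right)} = -13 + 0 = -13$)
$\left(D - 375123\right) \left(-120542 - d{\left(-324 \right)}\right) = \left(286892 - 375123\right) \left(-120542 - -13\right) = - 88231 \left(-120542 + 13\right) = \left(-88231\right) \left(-120529\right) = 10634394199$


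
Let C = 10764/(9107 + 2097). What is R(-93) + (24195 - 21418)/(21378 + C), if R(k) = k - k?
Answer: 7778377/59882469 ≈ 0.12989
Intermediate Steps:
C = 2691/2801 (C = 10764/11204 = 10764*(1/11204) = 2691/2801 ≈ 0.96073)
R(k) = 0
R(-93) + (24195 - 21418)/(21378 + C) = 0 + (24195 - 21418)/(21378 + 2691/2801) = 0 + 2777/(59882469/2801) = 0 + 2777*(2801/59882469) = 0 + 7778377/59882469 = 7778377/59882469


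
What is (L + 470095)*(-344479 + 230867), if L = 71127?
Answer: -61489313864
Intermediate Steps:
(L + 470095)*(-344479 + 230867) = (71127 + 470095)*(-344479 + 230867) = 541222*(-113612) = -61489313864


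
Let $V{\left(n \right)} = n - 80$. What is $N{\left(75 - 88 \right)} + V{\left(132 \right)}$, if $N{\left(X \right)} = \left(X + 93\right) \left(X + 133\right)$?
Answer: $9652$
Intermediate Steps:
$V{\left(n \right)} = -80 + n$
$N{\left(X \right)} = \left(93 + X\right) \left(133 + X\right)$
$N{\left(75 - 88 \right)} + V{\left(132 \right)} = \left(12369 + \left(75 - 88\right)^{2} + 226 \left(75 - 88\right)\right) + \left(-80 + 132\right) = \left(12369 + \left(-13\right)^{2} + 226 \left(-13\right)\right) + 52 = \left(12369 + 169 - 2938\right) + 52 = 9600 + 52 = 9652$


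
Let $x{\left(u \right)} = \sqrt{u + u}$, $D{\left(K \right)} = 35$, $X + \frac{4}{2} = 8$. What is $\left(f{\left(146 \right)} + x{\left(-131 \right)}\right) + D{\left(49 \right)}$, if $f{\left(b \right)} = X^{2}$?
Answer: $71 + i \sqrt{262} \approx 71.0 + 16.186 i$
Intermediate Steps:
$X = 6$ ($X = -2 + 8 = 6$)
$x{\left(u \right)} = \sqrt{2} \sqrt{u}$ ($x{\left(u \right)} = \sqrt{2 u} = \sqrt{2} \sqrt{u}$)
$f{\left(b \right)} = 36$ ($f{\left(b \right)} = 6^{2} = 36$)
$\left(f{\left(146 \right)} + x{\left(-131 \right)}\right) + D{\left(49 \right)} = \left(36 + \sqrt{2} \sqrt{-131}\right) + 35 = \left(36 + \sqrt{2} i \sqrt{131}\right) + 35 = \left(36 + i \sqrt{262}\right) + 35 = 71 + i \sqrt{262}$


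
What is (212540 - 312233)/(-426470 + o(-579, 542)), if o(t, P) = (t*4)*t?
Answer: -99693/914494 ≈ -0.10901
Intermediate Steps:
o(t, P) = 4*t**2 (o(t, P) = (4*t)*t = 4*t**2)
(212540 - 312233)/(-426470 + o(-579, 542)) = (212540 - 312233)/(-426470 + 4*(-579)**2) = -99693/(-426470 + 4*335241) = -99693/(-426470 + 1340964) = -99693/914494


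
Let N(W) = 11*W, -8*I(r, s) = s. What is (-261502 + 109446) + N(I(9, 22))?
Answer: -608345/4 ≈ -1.5209e+5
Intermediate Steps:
I(r, s) = -s/8
(-261502 + 109446) + N(I(9, 22)) = (-261502 + 109446) + 11*(-⅛*22) = -152056 + 11*(-11/4) = -152056 - 121/4 = -608345/4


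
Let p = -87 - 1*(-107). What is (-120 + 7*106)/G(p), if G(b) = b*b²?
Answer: 311/4000 ≈ 0.077750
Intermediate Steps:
p = 20 (p = -87 + 107 = 20)
G(b) = b³
(-120 + 7*106)/G(p) = (-120 + 7*106)/(20³) = (-120 + 742)/8000 = 622*(1/8000) = 311/4000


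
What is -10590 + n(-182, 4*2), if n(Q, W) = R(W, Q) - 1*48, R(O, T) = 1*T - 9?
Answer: -10829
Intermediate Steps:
R(O, T) = -9 + T (R(O, T) = T - 9 = -9 + T)
n(Q, W) = -57 + Q (n(Q, W) = (-9 + Q) - 1*48 = (-9 + Q) - 48 = -57 + Q)
-10590 + n(-182, 4*2) = -10590 + (-57 - 182) = -10590 - 239 = -10829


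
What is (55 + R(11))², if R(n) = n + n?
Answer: 5929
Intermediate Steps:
R(n) = 2*n
(55 + R(11))² = (55 + 2*11)² = (55 + 22)² = 77² = 5929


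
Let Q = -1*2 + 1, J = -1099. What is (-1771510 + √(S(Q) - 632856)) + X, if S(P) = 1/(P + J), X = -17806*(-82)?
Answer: -311418 + I*√7657557611/110 ≈ -3.1142e+5 + 795.52*I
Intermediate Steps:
Q = -1 (Q = -2 + 1 = -1)
X = 1460092
S(P) = 1/(-1099 + P) (S(P) = 1/(P - 1099) = 1/(-1099 + P))
(-1771510 + √(S(Q) - 632856)) + X = (-1771510 + √(1/(-1099 - 1) - 632856)) + 1460092 = (-1771510 + √(1/(-1100) - 632856)) + 1460092 = (-1771510 + √(-1/1100 - 632856)) + 1460092 = (-1771510 + √(-696141601/1100)) + 1460092 = (-1771510 + I*√7657557611/110) + 1460092 = -311418 + I*√7657557611/110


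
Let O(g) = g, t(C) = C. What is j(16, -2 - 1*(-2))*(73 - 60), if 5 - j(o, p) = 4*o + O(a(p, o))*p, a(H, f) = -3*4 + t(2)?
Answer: -767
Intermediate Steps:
a(H, f) = -10 (a(H, f) = -3*4 + 2 = -12 + 2 = -10)
j(o, p) = 5 - 4*o + 10*p (j(o, p) = 5 - (4*o - 10*p) = 5 - (-10*p + 4*o) = 5 + (-4*o + 10*p) = 5 - 4*o + 10*p)
j(16, -2 - 1*(-2))*(73 - 60) = (5 - 4*16 + 10*(-2 - 1*(-2)))*(73 - 60) = (5 - 64 + 10*(-2 + 2))*13 = (5 - 64 + 10*0)*13 = (5 - 64 + 0)*13 = -59*13 = -767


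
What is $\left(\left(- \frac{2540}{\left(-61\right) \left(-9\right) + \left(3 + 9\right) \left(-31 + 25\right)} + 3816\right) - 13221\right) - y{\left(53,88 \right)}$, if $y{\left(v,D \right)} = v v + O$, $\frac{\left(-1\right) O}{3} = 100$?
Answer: $- \frac{5685518}{477} \approx -11919.0$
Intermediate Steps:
$O = -300$ ($O = \left(-3\right) 100 = -300$)
$y{\left(v,D \right)} = -300 + v^{2}$ ($y{\left(v,D \right)} = v v - 300 = v^{2} - 300 = -300 + v^{2}$)
$\left(\left(- \frac{2540}{\left(-61\right) \left(-9\right) + \left(3 + 9\right) \left(-31 + 25\right)} + 3816\right) - 13221\right) - y{\left(53,88 \right)} = \left(\left(- \frac{2540}{\left(-61\right) \left(-9\right) + \left(3 + 9\right) \left(-31 + 25\right)} + 3816\right) - 13221\right) - \left(-300 + 53^{2}\right) = \left(\left(- \frac{2540}{549 + 12 \left(-6\right)} + 3816\right) - 13221\right) - \left(-300 + 2809\right) = \left(\left(- \frac{2540}{549 - 72} + 3816\right) - 13221\right) - 2509 = \left(\left(- \frac{2540}{477} + 3816\right) - 13221\right) - 2509 = \left(\frac{1817692}{477} - 13221\right) - 2509 = - \frac{4488725}{477} - 2509 = - \frac{5685518}{477}$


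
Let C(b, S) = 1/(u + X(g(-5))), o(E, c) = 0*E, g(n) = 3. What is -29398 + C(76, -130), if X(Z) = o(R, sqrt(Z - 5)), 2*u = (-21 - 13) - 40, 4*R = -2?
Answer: -1087727/37 ≈ -29398.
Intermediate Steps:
R = -1/2 (R = (1/4)*(-2) = -1/2 ≈ -0.50000)
u = -37 (u = ((-21 - 13) - 40)/2 = (-34 - 40)/2 = (1/2)*(-74) = -37)
o(E, c) = 0
X(Z) = 0
C(b, S) = -1/37 (C(b, S) = 1/(-37 + 0) = 1/(-37) = -1/37)
-29398 + C(76, -130) = -29398 - 1/37 = -1087727/37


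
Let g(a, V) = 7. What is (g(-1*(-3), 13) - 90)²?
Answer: 6889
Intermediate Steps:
(g(-1*(-3), 13) - 90)² = (7 - 90)² = (-83)² = 6889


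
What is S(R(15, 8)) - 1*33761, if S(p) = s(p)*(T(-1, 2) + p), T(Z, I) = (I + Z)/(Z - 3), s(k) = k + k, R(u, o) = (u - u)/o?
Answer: -33761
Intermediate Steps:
R(u, o) = 0 (R(u, o) = 0/o = 0)
s(k) = 2*k
T(Z, I) = (I + Z)/(-3 + Z)
S(p) = 2*p*(-¼ + p) (S(p) = (2*p)*((2 - 1)/(-3 - 1) + p) = (2*p)*(1/(-4) + p) = (2*p)*(-¼*1 + p) = (2*p)*(-¼ + p) = 2*p*(-¼ + p))
S(R(15, 8)) - 1*33761 = (½)*0*(-1 + 4*0) - 1*33761 = (½)*0*(-1 + 0) - 33761 = (½)*0*(-1) - 33761 = 0 - 33761 = -33761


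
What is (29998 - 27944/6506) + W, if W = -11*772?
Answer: 69945046/3253 ≈ 21502.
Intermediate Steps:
W = -8492
(29998 - 27944/6506) + W = (29998 - 27944/6506) - 8492 = (29998 - 27944*1/6506) - 8492 = (29998 - 13972/3253) - 8492 = 97569522/3253 - 8492 = 69945046/3253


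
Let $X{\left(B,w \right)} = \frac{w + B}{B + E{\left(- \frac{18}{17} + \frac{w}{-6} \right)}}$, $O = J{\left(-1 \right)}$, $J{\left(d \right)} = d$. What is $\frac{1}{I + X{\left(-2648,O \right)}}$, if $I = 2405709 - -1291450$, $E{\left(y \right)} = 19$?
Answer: $\frac{2629}{9719833660} \approx 2.7048 \cdot 10^{-7}$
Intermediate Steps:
$O = -1$
$X{\left(B,w \right)} = \frac{B + w}{19 + B}$ ($X{\left(B,w \right)} = \frac{w + B}{B + 19} = \frac{B + w}{19 + B}$)
$I = 3697159$ ($I = 2405709 + 1291450 = 3697159$)
$\frac{1}{I + X{\left(-2648,O \right)}} = \frac{1}{3697159 + \frac{-2648 - 1}{19 - 2648}} = \frac{1}{3697159 + \frac{1}{-2629} \left(-2649\right)} = \frac{1}{3697159 - - \frac{2649}{2629}} = \frac{1}{3697159 + \frac{2649}{2629}} = \frac{1}{\frac{9719833660}{2629}} = \frac{2629}{9719833660}$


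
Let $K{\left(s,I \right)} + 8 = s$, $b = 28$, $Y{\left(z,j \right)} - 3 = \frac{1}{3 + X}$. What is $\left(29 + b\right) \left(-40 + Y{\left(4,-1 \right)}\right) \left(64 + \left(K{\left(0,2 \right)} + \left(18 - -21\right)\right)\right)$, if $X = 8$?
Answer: $- \frac{2198490}{11} \approx -1.9986 \cdot 10^{5}$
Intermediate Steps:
$Y{\left(z,j \right)} = \frac{34}{11}$ ($Y{\left(z,j \right)} = 3 + \frac{1}{3 + 8} = 3 + \frac{1}{11} = \frac{34}{11}$)
$K{\left(s,I \right)} = -8 + s$
$\left(29 + b\right) \left(-40 + Y{\left(4,-1 \right)}\right) \left(64 + \left(K{\left(0,2 \right)} + \left(18 - -21\right)\right)\right) = \left(29 + 28\right) \left(-40 + \frac{34}{11}\right) \left(64 + \left(\left(-8 + 0\right) + \left(18 - -21\right)\right)\right) = 57 \left(- \frac{406}{11}\right) \left(64 + \left(-8 + \left(18 + 21\right)\right)\right) = - \frac{23142 \left(64 + \left(-8 + 39\right)\right)}{11} = - \frac{23142 \left(64 + 31\right)}{11} = \left(- \frac{23142}{11}\right) 95 = - \frac{2198490}{11}$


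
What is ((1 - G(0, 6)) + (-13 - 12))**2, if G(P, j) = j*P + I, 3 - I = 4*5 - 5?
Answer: 144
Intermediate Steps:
I = -12 (I = 3 - (4*5 - 5) = 3 - (20 - 5) = 3 - 1*15 = 3 - 15 = -12)
G(P, j) = -12 + P*j (G(P, j) = j*P - 12 = P*j - 12 = -12 + P*j)
((1 - G(0, 6)) + (-13 - 12))**2 = ((1 - (-12 + 0*6)) + (-13 - 12))**2 = ((1 - (-12 + 0)) - 25)**2 = ((1 - 1*(-12)) - 25)**2 = ((1 + 12) - 25)**2 = (13 - 25)**2 = (-12)**2 = 144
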